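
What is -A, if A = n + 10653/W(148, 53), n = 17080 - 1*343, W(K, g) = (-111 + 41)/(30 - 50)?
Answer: -138465/7 ≈ -19781.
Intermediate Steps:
W(K, g) = 7/2 (W(K, g) = -70/(-20) = -70*(-1/20) = 7/2)
n = 16737 (n = 17080 - 343 = 16737)
A = 138465/7 (A = 16737 + 10653/(7/2) = 16737 + 10653*(2/7) = 16737 + 21306/7 = 138465/7 ≈ 19781.)
-A = -1*138465/7 = -138465/7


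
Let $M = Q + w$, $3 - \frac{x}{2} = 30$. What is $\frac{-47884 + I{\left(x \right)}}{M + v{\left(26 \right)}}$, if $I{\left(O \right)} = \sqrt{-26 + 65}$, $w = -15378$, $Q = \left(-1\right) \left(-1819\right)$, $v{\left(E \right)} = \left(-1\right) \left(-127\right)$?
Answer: $\frac{11971}{3358} - \frac{\sqrt{39}}{13432} \approx 3.5645$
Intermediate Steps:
$v{\left(E \right)} = 127$
$Q = 1819$
$x = -54$ ($x = 6 - 60 = -54$)
$M = -13559$ ($M = 1819 - 15378 = -13559$)
$I{\left(O \right)} = \sqrt{39}$
$\frac{-47884 + I{\left(x \right)}}{M + v{\left(26 \right)}} = \frac{-47884 + \sqrt{39}}{-13559 + 127} = \frac{-47884 + \sqrt{39}}{-13432} = \left(-47884 + \sqrt{39}\right) \left(- \frac{1}{13432}\right) = \frac{11971}{3358} - \frac{\sqrt{39}}{13432}$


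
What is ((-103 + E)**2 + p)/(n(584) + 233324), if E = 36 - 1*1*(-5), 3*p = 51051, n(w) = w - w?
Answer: 20861/233324 ≈ 0.089408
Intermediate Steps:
n(w) = 0
p = 17017 (p = (1/3)*51051 = 17017)
E = 41 (E = 36 - 1*(-5) = 36 + 5 = 41)
((-103 + E)**2 + p)/(n(584) + 233324) = ((-103 + 41)**2 + 17017)/(0 + 233324) = ((-62)**2 + 17017)/233324 = (3844 + 17017)*(1/233324) = 20861*(1/233324) = 20861/233324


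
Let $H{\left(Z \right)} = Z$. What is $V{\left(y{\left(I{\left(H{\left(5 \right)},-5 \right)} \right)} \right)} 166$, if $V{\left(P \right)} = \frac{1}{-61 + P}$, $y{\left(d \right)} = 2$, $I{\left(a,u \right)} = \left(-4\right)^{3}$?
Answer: $- \frac{166}{59} \approx -2.8136$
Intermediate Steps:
$I{\left(a,u \right)} = -64$
$V{\left(y{\left(I{\left(H{\left(5 \right)},-5 \right)} \right)} \right)} 166 = \frac{1}{-61 + 2} \cdot 166 = \frac{1}{-59} \cdot 166 = \left(- \frac{1}{59}\right) 166 = - \frac{166}{59}$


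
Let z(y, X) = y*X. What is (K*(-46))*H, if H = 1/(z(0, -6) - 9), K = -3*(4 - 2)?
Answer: -92/3 ≈ -30.667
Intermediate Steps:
z(y, X) = X*y
K = -6 (K = -3*2 = -6)
H = -⅑ (H = 1/(-6*0 - 9) = 1/(0 - 9) = 1/(-9) = -⅑ ≈ -0.11111)
(K*(-46))*H = -6*(-46)*(-⅑) = 276*(-⅑) = -92/3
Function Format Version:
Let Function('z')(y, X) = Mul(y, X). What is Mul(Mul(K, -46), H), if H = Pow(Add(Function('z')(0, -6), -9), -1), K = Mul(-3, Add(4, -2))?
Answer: Rational(-92, 3) ≈ -30.667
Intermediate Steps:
Function('z')(y, X) = Mul(X, y)
K = -6 (K = Mul(-3, 2) = -6)
H = Rational(-1, 9) (H = Pow(Add(Mul(-6, 0), -9), -1) = Pow(Add(0, -9), -1) = Pow(-9, -1) = Rational(-1, 9) ≈ -0.11111)
Mul(Mul(K, -46), H) = Mul(Mul(-6, -46), Rational(-1, 9)) = Mul(276, Rational(-1, 9)) = Rational(-92, 3)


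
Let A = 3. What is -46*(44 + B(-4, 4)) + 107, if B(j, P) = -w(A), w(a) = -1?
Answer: -1963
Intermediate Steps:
B(j, P) = 1 (B(j, P) = -1*(-1) = 1)
-46*(44 + B(-4, 4)) + 107 = -46*(44 + 1) + 107 = -46*45 + 107 = -2070 + 107 = -1963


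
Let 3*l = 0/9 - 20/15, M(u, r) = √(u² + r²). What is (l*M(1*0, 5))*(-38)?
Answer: 760/9 ≈ 84.444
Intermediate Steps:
M(u, r) = √(r² + u²)
l = -4/9 (l = (0/9 - 20/15)/3 = (0*(⅑) - 20*1/15)/3 = (0 - 4/3)/3 = (⅓)*(-4/3) = -4/9 ≈ -0.44444)
(l*M(1*0, 5))*(-38) = -4*√(5² + (1*0)²)/9*(-38) = -4*√(25 + 0²)/9*(-38) = -4*√(25 + 0)/9*(-38) = -4*√25/9*(-38) = -4/9*5*(-38) = -20/9*(-38) = 760/9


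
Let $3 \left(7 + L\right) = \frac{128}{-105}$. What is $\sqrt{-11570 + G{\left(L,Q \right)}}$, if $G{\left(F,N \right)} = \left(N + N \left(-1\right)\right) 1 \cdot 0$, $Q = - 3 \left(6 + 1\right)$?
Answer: $i \sqrt{11570} \approx 107.56 i$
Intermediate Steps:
$L = - \frac{2333}{315}$ ($L = -7 + \frac{128 \frac{1}{-105}}{3} = -7 + \frac{128 \left(- \frac{1}{105}\right)}{3} = -7 + \frac{1}{3} \left(- \frac{128}{105}\right) = -7 - \frac{128}{315} = - \frac{2333}{315} \approx -7.4063$)
$Q = -21$ ($Q = \left(-3\right) 7 = -21$)
$G{\left(F,N \right)} = 0$ ($G{\left(F,N \right)} = \left(N - N\right) 1 \cdot 0 = 0 \cdot 1 \cdot 0 = 0 \cdot 0 = 0$)
$\sqrt{-11570 + G{\left(L,Q \right)}} = \sqrt{-11570 + 0} = \sqrt{-11570} = i \sqrt{11570}$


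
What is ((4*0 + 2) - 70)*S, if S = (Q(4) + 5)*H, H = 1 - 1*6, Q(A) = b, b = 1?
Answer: 2040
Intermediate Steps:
Q(A) = 1
H = -5 (H = 1 - 6 = -5)
S = -30 (S = (1 + 5)*(-5) = 6*(-5) = -30)
((4*0 + 2) - 70)*S = ((4*0 + 2) - 70)*(-30) = ((0 + 2) - 70)*(-30) = (2 - 70)*(-30) = -68*(-30) = 2040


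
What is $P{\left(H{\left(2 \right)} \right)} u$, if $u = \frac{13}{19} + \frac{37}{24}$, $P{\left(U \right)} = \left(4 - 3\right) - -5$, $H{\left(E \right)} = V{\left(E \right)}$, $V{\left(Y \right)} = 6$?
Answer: $\frac{1015}{76} \approx 13.355$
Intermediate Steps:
$H{\left(E \right)} = 6$
$P{\left(U \right)} = 6$ ($P{\left(U \right)} = 1 + 5 = 6$)
$u = \frac{1015}{456}$ ($u = 13 \cdot \frac{1}{19} + 37 \cdot \frac{1}{24} = \frac{13}{19} + \frac{37}{24} = \frac{1015}{456} \approx 2.2259$)
$P{\left(H{\left(2 \right)} \right)} u = 6 \cdot \frac{1015}{456} = \frac{1015}{76}$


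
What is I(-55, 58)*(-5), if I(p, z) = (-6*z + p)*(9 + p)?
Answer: -92690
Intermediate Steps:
I(p, z) = (9 + p)*(p - 6*z) (I(p, z) = (p - 6*z)*(9 + p) = (9 + p)*(p - 6*z))
I(-55, 58)*(-5) = ((-55)**2 - 54*58 + 9*(-55) - 6*(-55)*58)*(-5) = (3025 - 3132 - 495 + 19140)*(-5) = 18538*(-5) = -92690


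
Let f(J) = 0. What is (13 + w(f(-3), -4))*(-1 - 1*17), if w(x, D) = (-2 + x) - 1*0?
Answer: -198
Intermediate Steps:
w(x, D) = -2 + x (w(x, D) = (-2 + x) + 0 = -2 + x)
(13 + w(f(-3), -4))*(-1 - 1*17) = (13 + (-2 + 0))*(-1 - 1*17) = (13 - 2)*(-1 - 17) = 11*(-18) = -198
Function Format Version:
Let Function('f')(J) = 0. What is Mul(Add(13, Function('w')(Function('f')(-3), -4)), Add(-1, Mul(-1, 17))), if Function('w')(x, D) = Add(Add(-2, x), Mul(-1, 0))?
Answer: -198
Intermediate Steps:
Function('w')(x, D) = Add(-2, x) (Function('w')(x, D) = Add(Add(-2, x), 0) = Add(-2, x))
Mul(Add(13, Function('w')(Function('f')(-3), -4)), Add(-1, Mul(-1, 17))) = Mul(Add(13, Add(-2, 0)), Add(-1, Mul(-1, 17))) = Mul(Add(13, -2), Add(-1, -17)) = Mul(11, -18) = -198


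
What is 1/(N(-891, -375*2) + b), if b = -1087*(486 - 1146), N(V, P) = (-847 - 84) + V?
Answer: 1/715598 ≈ 1.3974e-6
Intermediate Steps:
N(V, P) = -931 + V
b = 717420 (b = -1087*(-660) = 717420)
1/(N(-891, -375*2) + b) = 1/((-931 - 891) + 717420) = 1/(-1822 + 717420) = 1/715598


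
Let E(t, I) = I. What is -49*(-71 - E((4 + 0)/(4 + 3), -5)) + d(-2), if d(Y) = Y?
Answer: 3232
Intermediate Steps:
-49*(-71 - E((4 + 0)/(4 + 3), -5)) + d(-2) = -49*(-71 - 1*(-5)) - 2 = -49*(-71 + 5) - 2 = -49*(-66) - 2 = 3234 - 2 = 3232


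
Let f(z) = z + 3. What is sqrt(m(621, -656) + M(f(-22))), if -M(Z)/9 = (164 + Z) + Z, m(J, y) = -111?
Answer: I*sqrt(1245) ≈ 35.285*I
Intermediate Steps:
f(z) = 3 + z
M(Z) = -1476 - 18*Z (M(Z) = -9*((164 + Z) + Z) = -9*(164 + 2*Z) = -1476 - 18*Z)
sqrt(m(621, -656) + M(f(-22))) = sqrt(-111 + (-1476 - 18*(3 - 22))) = sqrt(-111 + (-1476 - 18*(-19))) = sqrt(-111 + (-1476 + 342)) = sqrt(-111 - 1134) = sqrt(-1245) = I*sqrt(1245)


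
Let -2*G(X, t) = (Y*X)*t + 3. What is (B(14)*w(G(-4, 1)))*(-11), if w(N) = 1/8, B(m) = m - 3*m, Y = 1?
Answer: 77/2 ≈ 38.500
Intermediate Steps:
B(m) = -2*m
G(X, t) = -3/2 - X*t/2 (G(X, t) = -((1*X)*t + 3)/2 = -(X*t + 3)/2 = -(3 + X*t)/2 = -3/2 - X*t/2)
w(N) = ⅛
(B(14)*w(G(-4, 1)))*(-11) = (-2*14*(⅛))*(-11) = -28*⅛*(-11) = -7/2*(-11) = 77/2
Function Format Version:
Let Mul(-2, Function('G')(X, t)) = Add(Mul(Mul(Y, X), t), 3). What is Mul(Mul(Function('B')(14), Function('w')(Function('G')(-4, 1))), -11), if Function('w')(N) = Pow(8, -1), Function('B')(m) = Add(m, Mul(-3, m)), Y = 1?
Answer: Rational(77, 2) ≈ 38.500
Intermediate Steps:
Function('B')(m) = Mul(-2, m)
Function('G')(X, t) = Add(Rational(-3, 2), Mul(Rational(-1, 2), X, t)) (Function('G')(X, t) = Mul(Rational(-1, 2), Add(Mul(Mul(1, X), t), 3)) = Mul(Rational(-1, 2), Add(Mul(X, t), 3)) = Mul(Rational(-1, 2), Add(3, Mul(X, t))) = Add(Rational(-3, 2), Mul(Rational(-1, 2), X, t)))
Function('w')(N) = Rational(1, 8)
Mul(Mul(Function('B')(14), Function('w')(Function('G')(-4, 1))), -11) = Mul(Mul(Mul(-2, 14), Rational(1, 8)), -11) = Mul(Mul(-28, Rational(1, 8)), -11) = Mul(Rational(-7, 2), -11) = Rational(77, 2)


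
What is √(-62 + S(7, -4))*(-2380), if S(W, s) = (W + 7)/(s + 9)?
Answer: -952*I*√370 ≈ -18312.0*I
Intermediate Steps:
S(W, s) = (7 + W)/(9 + s)
√(-62 + S(7, -4))*(-2380) = √(-62 + (7 + 7)/(9 - 4))*(-2380) = √(-62 + 14/5)*(-2380) = √(-296/5)*(-2380) = (2*I*√370/5)*(-2380) = -952*I*√370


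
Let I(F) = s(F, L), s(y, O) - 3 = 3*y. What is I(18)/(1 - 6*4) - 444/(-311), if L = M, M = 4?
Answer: -7515/7153 ≈ -1.0506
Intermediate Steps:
L = 4
s(y, O) = 3 + 3*y
I(F) = 3 + 3*F
I(18)/(1 - 6*4) - 444/(-311) = (3 + 3*18)/(1 - 6*4) - 444/(-311) = (3 + 54)/(1 - 24) - 444*(-1/311) = 57/(-23) + 444/311 = 57*(-1/23) + 444/311 = -57/23 + 444/311 = -7515/7153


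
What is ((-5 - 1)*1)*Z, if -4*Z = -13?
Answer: -39/2 ≈ -19.500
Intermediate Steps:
Z = 13/4 (Z = -¼*(-13) = 13/4 ≈ 3.2500)
((-5 - 1)*1)*Z = ((-5 - 1)*1)*(13/4) = -6*1*(13/4) = -6*13/4 = -39/2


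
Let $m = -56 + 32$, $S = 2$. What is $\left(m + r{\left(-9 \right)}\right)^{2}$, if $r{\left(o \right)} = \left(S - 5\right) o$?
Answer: $9$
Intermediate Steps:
$m = -24$
$r{\left(o \right)} = - 3 o$ ($r{\left(o \right)} = \left(2 - 5\right) o = - 3 o$)
$\left(m + r{\left(-9 \right)}\right)^{2} = \left(-24 - -27\right)^{2} = \left(-24 + 27\right)^{2} = 3^{2} = 9$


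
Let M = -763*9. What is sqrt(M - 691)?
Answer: I*sqrt(7558) ≈ 86.937*I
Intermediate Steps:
M = -6867
sqrt(M - 691) = sqrt(-6867 - 691) = sqrt(-7558) = I*sqrt(7558)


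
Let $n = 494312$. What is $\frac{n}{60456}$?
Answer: $\frac{61789}{7557} \approx 8.1764$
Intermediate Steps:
$\frac{n}{60456} = \frac{494312}{60456} = 494312 \cdot \frac{1}{60456} = \frac{61789}{7557}$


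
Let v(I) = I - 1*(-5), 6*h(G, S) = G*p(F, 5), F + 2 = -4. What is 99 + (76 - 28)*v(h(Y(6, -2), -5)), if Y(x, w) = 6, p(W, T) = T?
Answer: 579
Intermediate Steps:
F = -6 (F = -2 - 4 = -6)
h(G, S) = 5*G/6 (h(G, S) = (G*5)/6 = (5*G)/6 = 5*G/6)
v(I) = 5 + I (v(I) = I + 5 = 5 + I)
99 + (76 - 28)*v(h(Y(6, -2), -5)) = 99 + (76 - 28)*(5 + (5/6)*6) = 99 + 48*(5 + 5) = 99 + 48*10 = 99 + 480 = 579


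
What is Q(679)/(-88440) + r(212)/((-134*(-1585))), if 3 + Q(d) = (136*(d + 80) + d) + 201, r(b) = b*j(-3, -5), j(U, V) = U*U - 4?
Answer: -32860097/28035480 ≈ -1.1721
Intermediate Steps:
j(U, V) = -4 + U² (j(U, V) = U² - 4 = -4 + U²)
r(b) = 5*b (r(b) = b*(-4 + (-3)²) = b*(-4 + 9) = b*5 = 5*b)
Q(d) = 11078 + 137*d (Q(d) = -3 + ((136*(d + 80) + d) + 201) = -3 + ((136*(80 + d) + d) + 201) = -3 + (((10880 + 136*d) + d) + 201) = -3 + ((10880 + 137*d) + 201) = -3 + (11081 + 137*d) = 11078 + 137*d)
Q(679)/(-88440) + r(212)/((-134*(-1585))) = (11078 + 137*679)/(-88440) + (5*212)/((-134*(-1585))) = (11078 + 93023)*(-1/88440) + 1060/212390 = 104101*(-1/88440) + 1060*(1/212390) = -104101/88440 + 106/21239 = -32860097/28035480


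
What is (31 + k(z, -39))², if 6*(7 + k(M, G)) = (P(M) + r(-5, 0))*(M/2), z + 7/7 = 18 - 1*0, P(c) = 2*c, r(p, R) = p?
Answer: 609961/144 ≈ 4235.8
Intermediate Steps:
z = 17 (z = -1 + (18 - 1*0) = -1 + (18 + 0) = -1 + 18 = 17)
k(M, G) = -7 + M*(-5 + 2*M)/12 (k(M, G) = -7 + ((2*M - 5)*(M/2))/6 = -7 + ((-5 + 2*M)*(M*(½)))/6 = -7 + ((-5 + 2*M)*(M/2))/6 = -7 + (M*(-5 + 2*M)/2)/6 = -7 + M*(-5 + 2*M)/12)
(31 + k(z, -39))² = (31 + (-7 - 5/12*17 + (⅙)*17²))² = (31 + (-7 - 85/12 + (⅙)*289))² = (31 + (-7 - 85/12 + 289/6))² = (31 + 409/12)² = (781/12)² = 609961/144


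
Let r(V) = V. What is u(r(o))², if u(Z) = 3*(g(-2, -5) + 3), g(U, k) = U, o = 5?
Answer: 9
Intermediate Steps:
u(Z) = 3 (u(Z) = 3*(-2 + 3) = 3*1 = 3)
u(r(o))² = 3² = 9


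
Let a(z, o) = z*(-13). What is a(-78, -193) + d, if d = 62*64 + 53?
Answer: 5035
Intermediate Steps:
a(z, o) = -13*z
d = 4021 (d = 3968 + 53 = 4021)
a(-78, -193) + d = -13*(-78) + 4021 = 1014 + 4021 = 5035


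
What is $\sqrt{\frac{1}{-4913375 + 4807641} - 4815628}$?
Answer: $\frac{i \sqrt{53837174048504502}}{105734} \approx 2194.5 i$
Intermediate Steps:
$\sqrt{\frac{1}{-4913375 + 4807641} - 4815628} = \sqrt{\frac{1}{-105734} - 4815628} = \sqrt{- \frac{1}{105734} - 4815628} = \sqrt{- \frac{509175610953}{105734}} = \frac{i \sqrt{53837174048504502}}{105734}$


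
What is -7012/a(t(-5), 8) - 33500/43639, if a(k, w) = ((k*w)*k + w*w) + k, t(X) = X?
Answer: -314673168/11302501 ≈ -27.841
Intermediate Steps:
a(k, w) = k + w² + w*k² (a(k, w) = (w*k² + w²) + k = (w² + w*k²) + k = k + w² + w*k²)
-7012/a(t(-5), 8) - 33500/43639 = -7012/(-5 + 8² + 8*(-5)²) - 33500/43639 = -7012/(-5 + 64 + 8*25) - 33500*1/43639 = -7012/(-5 + 64 + 200) - 33500/43639 = -7012/259 - 33500/43639 = -314673168/11302501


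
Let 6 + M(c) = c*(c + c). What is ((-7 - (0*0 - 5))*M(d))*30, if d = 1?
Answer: 240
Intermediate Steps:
M(c) = -6 + 2*c**2 (M(c) = -6 + c*(c + c) = -6 + c*(2*c) = -6 + 2*c**2)
((-7 - (0*0 - 5))*M(d))*30 = ((-7 - (0*0 - 5))*(-6 + 2*1**2))*30 = ((-7 - (0 - 5))*(-6 + 2*1))*30 = ((-7 - 1*(-5))*(-6 + 2))*30 = ((-7 + 5)*(-4))*30 = -2*(-4)*30 = 8*30 = 240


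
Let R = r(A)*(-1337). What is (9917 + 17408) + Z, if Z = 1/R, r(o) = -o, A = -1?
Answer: 36533524/1337 ≈ 27325.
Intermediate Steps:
R = -1337 (R = -1*(-1)*(-1337) = 1*(-1337) = -1337)
Z = -1/1337 (Z = 1/(-1337) = -1/1337 ≈ -0.00074794)
(9917 + 17408) + Z = (9917 + 17408) - 1/1337 = 27325 - 1/1337 = 36533524/1337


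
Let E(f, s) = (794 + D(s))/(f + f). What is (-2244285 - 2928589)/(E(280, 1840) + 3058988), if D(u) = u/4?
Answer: -1448404720/856517267 ≈ -1.6910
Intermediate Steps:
D(u) = u/4 (D(u) = u*(¼) = u/4)
E(f, s) = (794 + s/4)/(2*f) (E(f, s) = (794 + s/4)/(f + f) = (794 + s/4)/((2*f)) = (794 + s/4)*(1/(2*f)) = (794 + s/4)/(2*f))
(-2244285 - 2928589)/(E(280, 1840) + 3058988) = (-2244285 - 2928589)/((⅛)*(3176 + 1840)/280 + 3058988) = -5172874/((⅛)*(1/280)*5016 + 3058988) = -5172874/(627/280 + 3058988) = -5172874/856517267/280 = -5172874*280/856517267 = -1448404720/856517267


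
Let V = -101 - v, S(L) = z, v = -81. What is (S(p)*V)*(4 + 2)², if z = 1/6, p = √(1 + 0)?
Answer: -120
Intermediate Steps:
p = 1 (p = √1 = 1)
z = ⅙ ≈ 0.16667
S(L) = ⅙
V = -20 (V = -101 - 1*(-81) = -101 + 81 = -20)
(S(p)*V)*(4 + 2)² = ((⅙)*(-20))*(4 + 2)² = -10/3*6² = -10/3*36 = -120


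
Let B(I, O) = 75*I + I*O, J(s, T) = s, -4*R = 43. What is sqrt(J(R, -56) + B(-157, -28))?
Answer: I*sqrt(29559)/2 ≈ 85.964*I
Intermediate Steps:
R = -43/4 (R = -1/4*43 = -43/4 ≈ -10.750)
sqrt(J(R, -56) + B(-157, -28)) = sqrt(-43/4 - 157*(75 - 28)) = sqrt(-43/4 - 157*47) = sqrt(-43/4 - 7379) = sqrt(-29559/4) = I*sqrt(29559)/2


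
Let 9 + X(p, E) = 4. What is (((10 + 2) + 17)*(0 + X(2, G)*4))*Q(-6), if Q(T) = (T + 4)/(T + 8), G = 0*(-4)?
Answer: 580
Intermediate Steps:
G = 0
X(p, E) = -5 (X(p, E) = -9 + 4 = -5)
Q(T) = (4 + T)/(8 + T)
(((10 + 2) + 17)*(0 + X(2, G)*4))*Q(-6) = (((10 + 2) + 17)*(0 - 5*4))*((4 - 6)/(8 - 6)) = ((12 + 17)*(0 - 20))*(-2/2) = (29*(-20))*((½)*(-2)) = -580*(-1) = 580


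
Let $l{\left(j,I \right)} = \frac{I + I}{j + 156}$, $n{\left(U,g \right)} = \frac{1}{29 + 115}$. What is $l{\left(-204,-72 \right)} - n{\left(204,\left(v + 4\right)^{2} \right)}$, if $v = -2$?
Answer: $\frac{431}{144} \approx 2.9931$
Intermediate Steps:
$n{\left(U,g \right)} = \frac{1}{144}$
$l{\left(j,I \right)} = \frac{2 I}{156 + j}$
$l{\left(-204,-72 \right)} - n{\left(204,\left(v + 4\right)^{2} \right)} = 2 \left(-72\right) \frac{1}{156 - 204} - \frac{1}{144} = 2 \left(-72\right) \frac{1}{-48} - \frac{1}{144} = 2 \left(-72\right) \left(- \frac{1}{48}\right) - \frac{1}{144} = 3 - \frac{1}{144} = \frac{431}{144}$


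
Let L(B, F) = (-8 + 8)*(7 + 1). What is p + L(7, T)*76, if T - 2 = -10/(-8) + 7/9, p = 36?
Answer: 36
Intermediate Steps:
T = 145/36 (T = 2 + (-10/(-8) + 7/9) = 2 + (-10*(-1/8) + 7*(1/9)) = 2 + (5/4 + 7/9) = 2 + 73/36 = 145/36 ≈ 4.0278)
L(B, F) = 0 (L(B, F) = 0*8 = 0)
p + L(7, T)*76 = 36 + 0*76 = 36 + 0 = 36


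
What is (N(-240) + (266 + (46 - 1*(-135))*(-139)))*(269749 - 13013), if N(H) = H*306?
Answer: -25245621088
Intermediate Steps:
N(H) = 306*H
(N(-240) + (266 + (46 - 1*(-135))*(-139)))*(269749 - 13013) = (306*(-240) + (266 + (46 - 1*(-135))*(-139)))*(269749 - 13013) = (-73440 + (266 + (46 + 135)*(-139)))*256736 = (-73440 + (266 + 181*(-139)))*256736 = (-73440 + (266 - 25159))*256736 = (-73440 - 24893)*256736 = -98333*256736 = -25245621088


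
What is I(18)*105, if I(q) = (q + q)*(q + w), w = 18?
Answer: 136080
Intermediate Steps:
I(q) = 2*q*(18 + q) (I(q) = (q + q)*(q + 18) = (2*q)*(18 + q) = 2*q*(18 + q))
I(18)*105 = (2*18*(18 + 18))*105 = (2*18*36)*105 = 1296*105 = 136080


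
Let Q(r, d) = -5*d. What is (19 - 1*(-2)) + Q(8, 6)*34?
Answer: -999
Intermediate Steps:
(19 - 1*(-2)) + Q(8, 6)*34 = (19 - 1*(-2)) - 5*6*34 = (19 + 2) - 30*34 = 21 - 1020 = -999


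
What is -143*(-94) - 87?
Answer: 13355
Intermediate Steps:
-143*(-94) - 87 = 13442 - 87 = 13355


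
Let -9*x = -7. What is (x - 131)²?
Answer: 1373584/81 ≈ 16958.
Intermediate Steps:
x = 7/9 (x = -⅑*(-7) = 7/9 ≈ 0.77778)
(x - 131)² = (7/9 - 131)² = (-1172/9)² = 1373584/81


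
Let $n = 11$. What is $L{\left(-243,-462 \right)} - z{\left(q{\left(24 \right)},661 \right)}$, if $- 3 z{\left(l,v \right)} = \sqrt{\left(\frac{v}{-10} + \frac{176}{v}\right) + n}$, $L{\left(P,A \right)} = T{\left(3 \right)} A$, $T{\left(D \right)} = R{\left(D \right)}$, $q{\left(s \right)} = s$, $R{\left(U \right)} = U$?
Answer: $-1386 + \frac{i \sqrt{2395801110}}{19830} \approx -1386.0 + 2.4683 i$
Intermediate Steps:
$T{\left(D \right)} = D$
$L{\left(P,A \right)} = 3 A$
$z{\left(l,v \right)} = - \frac{\sqrt{11 + \frac{176}{v} - \frac{v}{10}}}{3}$ ($z{\left(l,v \right)} = - \frac{\sqrt{\left(\frac{v}{-10} + \frac{176}{v}\right) + 11}}{3} = - \frac{\sqrt{\left(v \left(- \frac{1}{10}\right) + \frac{176}{v}\right) + 11}}{3} = - \frac{\sqrt{\left(- \frac{v}{10} + \frac{176}{v}\right) + 11}}{3} = - \frac{\sqrt{\left(\frac{176}{v} - \frac{v}{10}\right) + 11}}{3} = - \frac{\sqrt{11 + \frac{176}{v} - \frac{v}{10}}}{3}$)
$L{\left(-243,-462 \right)} - z{\left(q{\left(24 \right)},661 \right)} = 3 \left(-462\right) - - \frac{\sqrt{1100 - 6610 + \frac{17600}{661}}}{30} = -1386 - - \frac{\sqrt{1100 - 6610 + 17600 \cdot \frac{1}{661}}}{30} = -1386 - - \frac{\sqrt{1100 - 6610 + \frac{17600}{661}}}{30} = -1386 - - \frac{\sqrt{- \frac{3624510}{661}}}{30} = -1386 - - \frac{\frac{1}{661} i \sqrt{2395801110}}{30} = -1386 - - \frac{i \sqrt{2395801110}}{19830} = -1386 + \frac{i \sqrt{2395801110}}{19830}$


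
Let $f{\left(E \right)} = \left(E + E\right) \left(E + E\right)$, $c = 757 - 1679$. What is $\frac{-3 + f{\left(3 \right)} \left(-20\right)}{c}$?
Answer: $\frac{723}{922} \approx 0.78416$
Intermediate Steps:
$c = -922$
$f{\left(E \right)} = 4 E^{2}$ ($f{\left(E \right)} = 2 E 2 E = 4 E^{2}$)
$\frac{-3 + f{\left(3 \right)} \left(-20\right)}{c} = \frac{-3 + 4 \cdot 3^{2} \left(-20\right)}{-922} = \left(-3 + 4 \cdot 9 \left(-20\right)\right) \left(- \frac{1}{922}\right) = \left(-3 + 36 \left(-20\right)\right) \left(- \frac{1}{922}\right) = \left(-3 - 720\right) \left(- \frac{1}{922}\right) = \left(-723\right) \left(- \frac{1}{922}\right) = \frac{723}{922}$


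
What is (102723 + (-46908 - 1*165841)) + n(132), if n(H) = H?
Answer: -109894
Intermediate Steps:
(102723 + (-46908 - 1*165841)) + n(132) = (102723 + (-46908 - 1*165841)) + 132 = (102723 + (-46908 - 165841)) + 132 = (102723 - 212749) + 132 = -110026 + 132 = -109894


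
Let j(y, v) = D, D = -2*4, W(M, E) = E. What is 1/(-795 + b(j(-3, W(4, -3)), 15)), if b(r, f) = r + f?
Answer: -1/788 ≈ -0.0012690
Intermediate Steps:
D = -8
j(y, v) = -8
b(r, f) = f + r
1/(-795 + b(j(-3, W(4, -3)), 15)) = 1/(-795 + (15 - 8)) = 1/(-795 + 7) = 1/(-788) = -1/788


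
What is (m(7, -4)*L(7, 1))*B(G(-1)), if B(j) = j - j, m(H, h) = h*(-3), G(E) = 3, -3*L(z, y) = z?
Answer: 0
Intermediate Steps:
L(z, y) = -z/3
m(H, h) = -3*h
B(j) = 0
(m(7, -4)*L(7, 1))*B(G(-1)) = ((-3*(-4))*(-⅓*7))*0 = (12*(-7/3))*0 = -28*0 = 0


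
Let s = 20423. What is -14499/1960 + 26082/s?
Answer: -244992357/40029080 ≈ -6.1204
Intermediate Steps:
-14499/1960 + 26082/s = -14499/1960 + 26082/20423 = -244992357/40029080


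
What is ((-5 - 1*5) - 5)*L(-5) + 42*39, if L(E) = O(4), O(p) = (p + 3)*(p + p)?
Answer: 798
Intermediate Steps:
O(p) = 2*p*(3 + p) (O(p) = (3 + p)*(2*p) = 2*p*(3 + p))
L(E) = 56 (L(E) = 2*4*(3 + 4) = 2*4*7 = 56)
((-5 - 1*5) - 5)*L(-5) + 42*39 = ((-5 - 1*5) - 5)*56 + 42*39 = ((-5 - 5) - 5)*56 + 1638 = (-10 - 5)*56 + 1638 = -15*56 + 1638 = -840 + 1638 = 798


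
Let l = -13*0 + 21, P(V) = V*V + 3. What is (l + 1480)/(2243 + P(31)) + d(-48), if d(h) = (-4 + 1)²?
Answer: 30364/3207 ≈ 9.4680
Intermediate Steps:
P(V) = 3 + V² (P(V) = V² + 3 = 3 + V²)
l = 21 (l = 0 + 21 = 21)
d(h) = 9 (d(h) = (-3)² = 9)
(l + 1480)/(2243 + P(31)) + d(-48) = (21 + 1480)/(2243 + (3 + 31²)) + 9 = 1501/(2243 + (3 + 961)) + 9 = 1501/(2243 + 964) + 9 = 1501/3207 + 9 = 30364/3207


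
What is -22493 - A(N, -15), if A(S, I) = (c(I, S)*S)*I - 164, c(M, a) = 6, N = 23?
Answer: -20259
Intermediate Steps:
A(S, I) = -164 + 6*I*S (A(S, I) = (6*S)*I - 164 = 6*I*S - 164 = -164 + 6*I*S)
-22493 - A(N, -15) = -22493 - (-164 + 6*(-15)*23) = -22493 - (-164 - 2070) = -22493 - 1*(-2234) = -22493 + 2234 = -20259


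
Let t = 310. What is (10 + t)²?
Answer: 102400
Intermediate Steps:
(10 + t)² = (10 + 310)² = 320² = 102400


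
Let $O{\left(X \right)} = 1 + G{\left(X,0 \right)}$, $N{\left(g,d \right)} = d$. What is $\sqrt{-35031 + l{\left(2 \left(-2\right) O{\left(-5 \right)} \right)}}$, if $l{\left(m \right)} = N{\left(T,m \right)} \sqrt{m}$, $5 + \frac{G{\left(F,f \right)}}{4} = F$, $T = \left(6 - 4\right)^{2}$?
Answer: $\sqrt{-35031 + 312 \sqrt{39}} \approx 181.89 i$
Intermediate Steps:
$T = 4$ ($T = 2^{2} = 4$)
$G{\left(F,f \right)} = -20 + 4 F$
$O{\left(X \right)} = -19 + 4 X$ ($O{\left(X \right)} = 1 + \left(-20 + 4 X\right) = -19 + 4 X$)
$l{\left(m \right)} = m^{\frac{3}{2}}$ ($l{\left(m \right)} = m \sqrt{m} = m^{\frac{3}{2}}$)
$\sqrt{-35031 + l{\left(2 \left(-2\right) O{\left(-5 \right)} \right)}} = \sqrt{-35031 + \left(2 \left(-2\right) \left(-19 + 4 \left(-5\right)\right)\right)^{\frac{3}{2}}} = \sqrt{-35031 + \left(- 4 \left(-19 - 20\right)\right)^{\frac{3}{2}}} = \sqrt{-35031 + \left(\left(-4\right) \left(-39\right)\right)^{\frac{3}{2}}} = \sqrt{-35031 + 156^{\frac{3}{2}}} = \sqrt{-35031 + 312 \sqrt{39}}$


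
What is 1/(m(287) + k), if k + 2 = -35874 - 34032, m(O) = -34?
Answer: -1/69942 ≈ -1.4298e-5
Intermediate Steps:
k = -69908 (k = -2 + (-35874 - 34032) = -2 - 69906 = -69908)
1/(m(287) + k) = 1/(-34 - 69908) = 1/(-69942) = -1/69942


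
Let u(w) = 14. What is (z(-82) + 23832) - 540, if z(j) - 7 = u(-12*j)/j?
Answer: 955252/41 ≈ 23299.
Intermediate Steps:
z(j) = 7 + 14/j
(z(-82) + 23832) - 540 = ((7 + 14/(-82)) + 23832) - 540 = ((7 + 14*(-1/82)) + 23832) - 540 = ((7 - 7/41) + 23832) - 540 = (280/41 + 23832) - 540 = 977392/41 - 540 = 955252/41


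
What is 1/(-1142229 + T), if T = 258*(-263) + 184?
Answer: -1/1209899 ≈ -8.2652e-7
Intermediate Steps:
T = -67670 (T = -67854 + 184 = -67670)
1/(-1142229 + T) = 1/(-1142229 - 67670) = 1/(-1209899) = -1/1209899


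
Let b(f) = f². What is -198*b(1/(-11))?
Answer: -18/11 ≈ -1.6364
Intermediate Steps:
-198*b(1/(-11)) = -198*(1/(-11))² = -198*(-1/11)² = -198*1/121 = -18/11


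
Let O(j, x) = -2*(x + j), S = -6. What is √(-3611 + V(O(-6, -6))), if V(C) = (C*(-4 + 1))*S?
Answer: 17*I*√11 ≈ 56.383*I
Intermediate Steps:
O(j, x) = -2*j - 2*x (O(j, x) = -2*(j + x) = -2*j - 2*x)
V(C) = 18*C (V(C) = (C*(-4 + 1))*(-6) = (C*(-3))*(-6) = -3*C*(-6) = 18*C)
√(-3611 + V(O(-6, -6))) = √(-3611 + 18*(-2*(-6) - 2*(-6))) = √(-3611 + 18*(12 + 12)) = √(-3611 + 18*24) = √(-3611 + 432) = √(-3179) = 17*I*√11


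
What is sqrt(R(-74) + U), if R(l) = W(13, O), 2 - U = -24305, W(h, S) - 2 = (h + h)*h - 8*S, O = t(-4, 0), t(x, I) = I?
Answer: 7*sqrt(503) ≈ 156.99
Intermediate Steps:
O = 0
W(h, S) = 2 - 8*S + 2*h**2 (W(h, S) = 2 + ((h + h)*h - 8*S) = 2 + ((2*h)*h - 8*S) = 2 + (2*h**2 - 8*S) = 2 + (-8*S + 2*h**2) = 2 - 8*S + 2*h**2)
U = 24307 (U = 2 - 1*(-24305) = 2 + 24305 = 24307)
R(l) = 340 (R(l) = 2 - 8*0 + 2*13**2 = 2 + 0 + 2*169 = 2 + 0 + 338 = 340)
sqrt(R(-74) + U) = sqrt(340 + 24307) = sqrt(24647) = 7*sqrt(503)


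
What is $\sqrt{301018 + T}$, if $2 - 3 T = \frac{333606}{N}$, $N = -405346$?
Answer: $\frac{\sqrt{111282820658002329}}{608019} \approx 548.65$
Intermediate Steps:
$T = \frac{572149}{608019}$ ($T = \frac{2}{3} - \frac{333606 \frac{1}{-405346}}{3} = \frac{2}{3} - \frac{333606 \left(- \frac{1}{405346}\right)}{3} = \frac{2}{3} - - \frac{55601}{202673} = \frac{2}{3} + \frac{55601}{202673} = \frac{572149}{608019} \approx 0.941$)
$\sqrt{301018 + T} = \sqrt{301018 + \frac{572149}{608019}} = \sqrt{\frac{183025235491}{608019}} = \frac{\sqrt{111282820658002329}}{608019}$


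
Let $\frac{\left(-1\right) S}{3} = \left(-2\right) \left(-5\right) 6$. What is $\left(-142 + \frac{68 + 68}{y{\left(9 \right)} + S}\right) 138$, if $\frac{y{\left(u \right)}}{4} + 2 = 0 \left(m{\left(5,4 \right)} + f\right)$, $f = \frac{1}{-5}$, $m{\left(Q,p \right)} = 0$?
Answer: $- \frac{925704}{47} \approx -19696.0$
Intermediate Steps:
$f = - \frac{1}{5} \approx -0.2$
$S = -180$ ($S = - 3 \left(-2\right) \left(-5\right) 6 = - 3 \cdot 10 \cdot 6 = \left(-3\right) 60 = -180$)
$y{\left(u \right)} = -8$ ($y{\left(u \right)} = -8 + 4 \cdot 0 \left(0 - \frac{1}{5}\right) = -8 + 4 \cdot 0 \left(- \frac{1}{5}\right) = -8 + 4 \cdot 0 = -8 + 0 = -8$)
$\left(-142 + \frac{68 + 68}{y{\left(9 \right)} + S}\right) 138 = \left(-142 + \frac{68 + 68}{-8 - 180}\right) 138 = \left(-142 + \frac{136}{-188}\right) 138 = \left(-142 + 136 \left(- \frac{1}{188}\right)\right) 138 = \left(-142 - \frac{34}{47}\right) 138 = \left(- \frac{6708}{47}\right) 138 = - \frac{925704}{47}$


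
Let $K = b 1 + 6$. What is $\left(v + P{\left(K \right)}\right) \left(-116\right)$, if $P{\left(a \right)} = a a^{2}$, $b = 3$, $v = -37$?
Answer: $-80272$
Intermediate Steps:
$K = 9$ ($K = 3 \cdot 1 + 6 = 3 + 6 = 9$)
$P{\left(a \right)} = a^{3}$
$\left(v + P{\left(K \right)}\right) \left(-116\right) = \left(-37 + 9^{3}\right) \left(-116\right) = \left(-37 + 729\right) \left(-116\right) = 692 \left(-116\right) = -80272$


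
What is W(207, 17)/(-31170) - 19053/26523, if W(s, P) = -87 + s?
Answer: -2211351/3061933 ≈ -0.72221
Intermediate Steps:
W(207, 17)/(-31170) - 19053/26523 = (-87 + 207)/(-31170) - 19053/26523 = 120*(-1/31170) - 19053*1/26523 = -4/1039 - 2117/2947 = -2211351/3061933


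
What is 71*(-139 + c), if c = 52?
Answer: -6177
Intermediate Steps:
71*(-139 + c) = 71*(-139 + 52) = 71*(-87) = -6177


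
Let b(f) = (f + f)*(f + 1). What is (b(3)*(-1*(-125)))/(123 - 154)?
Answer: -3000/31 ≈ -96.774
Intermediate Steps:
b(f) = 2*f*(1 + f) (b(f) = (2*f)*(1 + f) = 2*f*(1 + f))
(b(3)*(-1*(-125)))/(123 - 154) = ((2*3*(1 + 3))*(-1*(-125)))/(123 - 154) = ((2*3*4)*125)/(-31) = (24*125)*(-1/31) = 3000*(-1/31) = -3000/31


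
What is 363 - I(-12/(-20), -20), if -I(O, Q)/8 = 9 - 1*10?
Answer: 355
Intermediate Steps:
I(O, Q) = 8 (I(O, Q) = -8*(9 - 1*10) = -8*(9 - 10) = -8*(-1) = 8)
363 - I(-12/(-20), -20) = 363 - 1*8 = 363 - 8 = 355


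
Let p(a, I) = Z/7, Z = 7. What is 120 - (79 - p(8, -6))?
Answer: 42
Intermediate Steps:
p(a, I) = 1 (p(a, I) = 7/7 = 7*(⅐) = 1)
120 - (79 - p(8, -6)) = 120 - (79 - 1*1) = 120 - (79 - 1) = 120 - 1*78 = 120 - 78 = 42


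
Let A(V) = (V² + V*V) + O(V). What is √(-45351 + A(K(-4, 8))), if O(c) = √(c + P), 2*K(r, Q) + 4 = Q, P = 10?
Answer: √(-45343 + 2*√3) ≈ 212.93*I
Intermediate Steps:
K(r, Q) = -2 + Q/2
O(c) = √(10 + c) (O(c) = √(c + 10) = √(10 + c))
A(V) = √(10 + V) + 2*V² (A(V) = (V² + V*V) + √(10 + V) = (V² + V²) + √(10 + V) = 2*V² + √(10 + V) = √(10 + V) + 2*V²)
√(-45351 + A(K(-4, 8))) = √(-45351 + (√(10 + (-2 + (½)*8)) + 2*(-2 + (½)*8)²)) = √(-45351 + (√(10 + (-2 + 4)) + 2*(-2 + 4)²)) = √(-45351 + (√(10 + 2) + 2*2²)) = √(-45351 + (√12 + 2*4)) = √(-45351 + (2*√3 + 8)) = √(-45351 + (8 + 2*√3)) = √(-45343 + 2*√3)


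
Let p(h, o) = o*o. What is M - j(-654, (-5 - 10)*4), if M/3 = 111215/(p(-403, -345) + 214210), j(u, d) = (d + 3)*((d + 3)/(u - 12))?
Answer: 28997513/4931878 ≈ 5.8796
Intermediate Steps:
p(h, o) = o**2
j(u, d) = (3 + d)**2/(-12 + u) (j(u, d) = (3 + d)*((3 + d)/(-12 + u)) = (3 + d)**2/(-12 + u))
M = 66729/66647 (M = 3*(111215/((-345)**2 + 214210)) = 3*(111215/(119025 + 214210)) = 3*(111215/333235) = 3*(111215*(1/333235)) = 3*(22243/66647) = 66729/66647 ≈ 1.0012)
M - j(-654, (-5 - 10)*4) = 66729/66647 - (3 + (-5 - 10)*4)**2/(-12 - 654) = 66729/66647 - (3 - 15*4)**2/(-666) = 66729/66647 - (-1)*(3 - 60)**2/666 = 66729/66647 - (-1)*(-57)**2/666 = 66729/66647 - (-1)*3249/666 = 66729/66647 - 1*(-361/74) = 66729/66647 + 361/74 = 28997513/4931878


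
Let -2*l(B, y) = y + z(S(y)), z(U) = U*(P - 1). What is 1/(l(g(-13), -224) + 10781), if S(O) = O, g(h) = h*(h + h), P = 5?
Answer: 1/11341 ≈ 8.8176e-5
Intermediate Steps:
g(h) = 2*h**2 (g(h) = h*(2*h) = 2*h**2)
z(U) = 4*U (z(U) = U*(5 - 1) = U*4 = 4*U)
l(B, y) = -5*y/2 (l(B, y) = -(y + 4*y)/2 = -5*y/2)
1/(l(g(-13), -224) + 10781) = 1/(-5/2*(-224) + 10781) = 1/(560 + 10781) = 1/11341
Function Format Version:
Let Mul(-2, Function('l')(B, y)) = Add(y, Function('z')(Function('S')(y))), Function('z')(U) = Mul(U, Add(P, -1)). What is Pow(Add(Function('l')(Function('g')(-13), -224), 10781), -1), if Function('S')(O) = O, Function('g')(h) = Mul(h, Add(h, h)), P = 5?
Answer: Rational(1, 11341) ≈ 8.8176e-5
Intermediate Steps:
Function('g')(h) = Mul(2, Pow(h, 2)) (Function('g')(h) = Mul(h, Mul(2, h)) = Mul(2, Pow(h, 2)))
Function('z')(U) = Mul(4, U) (Function('z')(U) = Mul(U, Add(5, -1)) = Mul(U, 4) = Mul(4, U))
Function('l')(B, y) = Mul(Rational(-5, 2), y) (Function('l')(B, y) = Mul(Rational(-1, 2), Add(y, Mul(4, y))) = Mul(Rational(-1, 2), Mul(5, y)) = Mul(Rational(-5, 2), y))
Pow(Add(Function('l')(Function('g')(-13), -224), 10781), -1) = Pow(Add(Mul(Rational(-5, 2), -224), 10781), -1) = Pow(Add(560, 10781), -1) = Pow(11341, -1) = Rational(1, 11341)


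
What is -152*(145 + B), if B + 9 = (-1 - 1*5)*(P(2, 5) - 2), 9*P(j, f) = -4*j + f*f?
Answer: -62320/3 ≈ -20773.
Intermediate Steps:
P(j, f) = -4*j/9 + f²/9 (P(j, f) = (-4*j + f*f)/9 = (-4*j + f²)/9 = (f² - 4*j)/9 = -4*j/9 + f²/9)
B = -25/3 (B = -9 + (-1 - 1*5)*((-4/9*2 + (⅑)*5²) - 2) = -9 + (-1 - 5)*((-8/9 + (⅑)*25) - 2) = -9 - 6*((-8/9 + 25/9) - 2) = -9 - 6*(17/9 - 2) = -9 - 6*(-⅑) = -9 + ⅔ = -25/3 ≈ -8.3333)
-152*(145 + B) = -152*(145 - 25/3) = -152*410/3 = -62320/3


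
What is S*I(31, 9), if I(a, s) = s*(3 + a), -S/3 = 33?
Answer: -30294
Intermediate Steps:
S = -99 (S = -3*33 = -99)
S*I(31, 9) = -891*(3 + 31) = -891*34 = -99*306 = -30294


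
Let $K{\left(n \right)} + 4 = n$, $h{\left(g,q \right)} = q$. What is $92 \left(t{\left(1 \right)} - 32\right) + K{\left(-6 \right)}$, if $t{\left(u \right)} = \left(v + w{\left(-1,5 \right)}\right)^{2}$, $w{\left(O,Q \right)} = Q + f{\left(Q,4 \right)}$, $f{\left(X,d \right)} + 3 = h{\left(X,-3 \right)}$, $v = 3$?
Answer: $-2586$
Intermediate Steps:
$f{\left(X,d \right)} = -6$ ($f{\left(X,d \right)} = -3 - 3 = -6$)
$w{\left(O,Q \right)} = -6 + Q$ ($w{\left(O,Q \right)} = Q - 6 = -6 + Q$)
$K{\left(n \right)} = -4 + n$
$t{\left(u \right)} = 4$ ($t{\left(u \right)} = \left(3 + \left(-6 + 5\right)\right)^{2} = \left(3 - 1\right)^{2} = 2^{2} = 4$)
$92 \left(t{\left(1 \right)} - 32\right) + K{\left(-6 \right)} = 92 \left(4 - 32\right) - 10 = 92 \left(-28\right) - 10 = -2576 - 10 = -2586$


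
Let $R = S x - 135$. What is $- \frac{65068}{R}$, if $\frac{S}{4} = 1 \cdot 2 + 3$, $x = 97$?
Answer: $- \frac{65068}{1805} \approx -36.049$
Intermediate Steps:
$S = 20$ ($S = 4 \left(1 \cdot 2 + 3\right) = 4 \left(2 + 3\right) = 4 \cdot 5 = 20$)
$R = 1805$ ($R = 20 \cdot 97 - 135 = 1940 - 135 = 1805$)
$- \frac{65068}{R} = - \frac{65068}{1805}$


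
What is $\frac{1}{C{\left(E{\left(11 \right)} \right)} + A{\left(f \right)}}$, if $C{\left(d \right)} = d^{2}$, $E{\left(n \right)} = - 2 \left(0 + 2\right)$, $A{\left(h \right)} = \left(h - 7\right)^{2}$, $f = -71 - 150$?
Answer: $\frac{1}{52000} \approx 1.9231 \cdot 10^{-5}$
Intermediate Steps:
$f = -221$
$A{\left(h \right)} = \left(-7 + h\right)^{2}$
$E{\left(n \right)} = -4$ ($E{\left(n \right)} = \left(-2\right) 2 = -4$)
$\frac{1}{C{\left(E{\left(11 \right)} \right)} + A{\left(f \right)}} = \frac{1}{\left(-4\right)^{2} + \left(-7 - 221\right)^{2}} = \frac{1}{16 + \left(-228\right)^{2}} = \frac{1}{16 + 51984} = \frac{1}{52000}$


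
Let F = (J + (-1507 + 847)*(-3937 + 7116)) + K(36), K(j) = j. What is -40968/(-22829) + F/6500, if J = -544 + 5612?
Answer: -11878906711/37097125 ≈ -320.21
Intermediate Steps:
J = 5068
F = -2093036 (F = (5068 + (-1507 + 847)*(-3937 + 7116)) + 36 = (5068 - 660*3179) + 36 = (5068 - 2098140) + 36 = -2093072 + 36 = -2093036)
-40968/(-22829) + F/6500 = -40968/(-22829) - 2093036/6500 = -40968*(-1/22829) - 2093036*1/6500 = 40968/22829 - 523259/1625 = -11878906711/37097125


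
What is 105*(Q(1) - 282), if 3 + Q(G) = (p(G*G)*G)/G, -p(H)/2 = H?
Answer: -30135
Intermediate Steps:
p(H) = -2*H
Q(G) = -3 - 2*G**2 (Q(G) = -3 + ((-2*G*G)*G)/G = -3 + ((-2*G**2)*G)/G = -3 + (-2*G**3)/G = -3 - 2*G**2)
105*(Q(1) - 282) = 105*((-3 - 2*1**2) - 282) = 105*((-3 - 2*1) - 282) = 105*((-3 - 2) - 282) = 105*(-5 - 282) = 105*(-287) = -30135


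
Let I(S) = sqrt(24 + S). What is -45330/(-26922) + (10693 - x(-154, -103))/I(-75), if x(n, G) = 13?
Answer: 7555/4487 - 3560*I*sqrt(51)/17 ≈ 1.6838 - 1495.5*I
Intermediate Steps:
-45330/(-26922) + (10693 - x(-154, -103))/I(-75) = -45330/(-26922) + (10693 - 1*13)/(sqrt(24 - 75)) = -45330*(-1/26922) + (10693 - 13)/(sqrt(-51)) = 7555/4487 + 10680/((I*sqrt(51))) = 7555/4487 + 10680*(-I*sqrt(51)/51) = 7555/4487 - 3560*I*sqrt(51)/17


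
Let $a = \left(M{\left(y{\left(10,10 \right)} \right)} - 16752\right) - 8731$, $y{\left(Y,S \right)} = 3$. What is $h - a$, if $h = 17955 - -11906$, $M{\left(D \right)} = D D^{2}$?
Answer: $55317$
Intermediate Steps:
$M{\left(D \right)} = D^{3}$
$h = 29861$ ($h = 17955 + 11906 = 29861$)
$a = -25456$ ($a = \left(3^{3} - 16752\right) - 8731 = \left(27 - 16752\right) - 8731 = -16725 - 8731 = -25456$)
$h - a = 29861 - -25456 = 29861 + 25456 = 55317$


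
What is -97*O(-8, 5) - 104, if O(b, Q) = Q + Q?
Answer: -1074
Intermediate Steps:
O(b, Q) = 2*Q
-97*O(-8, 5) - 104 = -194*5 - 104 = -97*10 - 104 = -970 - 104 = -1074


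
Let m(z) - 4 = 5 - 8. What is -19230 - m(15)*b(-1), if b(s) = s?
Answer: -19229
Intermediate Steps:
m(z) = 1 (m(z) = 4 + (5 - 8) = 4 - 3 = 1)
-19230 - m(15)*b(-1) = -19230 - (-1) = -19230 - 1*(-1) = -19230 + 1 = -19229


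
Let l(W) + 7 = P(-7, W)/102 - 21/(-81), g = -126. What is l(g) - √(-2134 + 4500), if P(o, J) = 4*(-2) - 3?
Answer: -6287/918 - 13*√14 ≈ -55.490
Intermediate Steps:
P(o, J) = -11 (P(o, J) = -8 - 3 = -11)
l(W) = -6287/918 (l(W) = -7 + (-11/102 - 21/(-81)) = -7 + (-11*1/102 - 21*(-1/81)) = -7 + (-11/102 + 7/27) = -7 + 139/918 = -6287/918)
l(g) - √(-2134 + 4500) = -6287/918 - √(-2134 + 4500) = -6287/918 - √2366 = -6287/918 - 13*√14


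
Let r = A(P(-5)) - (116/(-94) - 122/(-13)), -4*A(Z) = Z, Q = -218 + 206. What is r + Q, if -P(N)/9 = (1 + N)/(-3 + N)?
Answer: -92997/4888 ≈ -19.026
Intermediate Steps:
Q = -12
P(N) = -9*(1 + N)/(-3 + N)
A(Z) = -Z/4
r = -34341/4888 (r = -9*(-1 - 1*(-5))/(4*(-3 - 5)) - (116/(-94) - 122/(-13)) = -9*(-1 + 5)/(4*(-8)) - (116*(-1/94) - 122*(-1/13)) = -9*(-1)*4/(4*8) - (-58/47 + 122/13) = -¼*(-9/2) - 1*4980/611 = 9/8 - 4980/611 = -34341/4888 ≈ -7.0256)
r + Q = -34341/4888 - 12 = -92997/4888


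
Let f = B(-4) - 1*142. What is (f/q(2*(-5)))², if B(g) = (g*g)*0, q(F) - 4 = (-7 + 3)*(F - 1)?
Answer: 5041/576 ≈ 8.7517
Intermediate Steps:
q(F) = 8 - 4*F (q(F) = 4 + (-7 + 3)*(F - 1) = 4 - 4*(-1 + F) = 4 + (4 - 4*F) = 8 - 4*F)
B(g) = 0 (B(g) = g²*0 = 0)
f = -142 (f = 0 - 1*142 = 0 - 142 = -142)
(f/q(2*(-5)))² = (-142/(8 - 8*(-5)))² = (-142/(8 - 4*(-10)))² = (-142/(8 + 40))² = (-142/48)² = (-142*1/48)² = (-71/24)² = 5041/576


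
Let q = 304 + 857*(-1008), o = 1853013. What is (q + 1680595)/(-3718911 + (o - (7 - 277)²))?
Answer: -817043/1938798 ≈ -0.42142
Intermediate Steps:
q = -863552 (q = 304 - 863856 = -863552)
(q + 1680595)/(-3718911 + (o - (7 - 277)²)) = (-863552 + 1680595)/(-3718911 + (1853013 - (7 - 277)²)) = 817043/(-3718911 + (1853013 - 1*(-270)²)) = 817043/(-3718911 + (1853013 - 1*72900)) = 817043/(-3718911 + (1853013 - 72900)) = 817043/(-3718911 + 1780113) = 817043/(-1938798) = 817043*(-1/1938798) = -817043/1938798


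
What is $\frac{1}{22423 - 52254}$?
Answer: $- \frac{1}{29831} \approx -3.3522 \cdot 10^{-5}$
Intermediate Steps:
$\frac{1}{22423 - 52254} = \frac{1}{-29831} = - \frac{1}{29831}$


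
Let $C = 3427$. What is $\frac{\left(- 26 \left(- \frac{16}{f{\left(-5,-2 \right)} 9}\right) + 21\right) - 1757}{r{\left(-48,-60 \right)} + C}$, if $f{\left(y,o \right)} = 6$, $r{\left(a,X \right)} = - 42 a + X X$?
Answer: $- \frac{46664}{244161} \approx -0.19112$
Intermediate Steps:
$r{\left(a,X \right)} = X^{2} - 42 a$ ($r{\left(a,X \right)} = - 42 a + X^{2} = X^{2} - 42 a$)
$\frac{\left(- 26 \left(- \frac{16}{f{\left(-5,-2 \right)} 9}\right) + 21\right) - 1757}{r{\left(-48,-60 \right)} + C} = \frac{\left(- 26 \left(- \frac{16}{6 \cdot 9}\right) + 21\right) - 1757}{\left(\left(-60\right)^{2} - -2016\right) + 3427} = \frac{\left(- 26 \left(- \frac{16}{54}\right) + 21\right) - 1757}{\left(3600 + 2016\right) + 3427} = \frac{\left(- 26 \left(\left(-16\right) \frac{1}{54}\right) + 21\right) - 1757}{5616 + 3427} = \frac{\left(\left(-26\right) \left(- \frac{8}{27}\right) + 21\right) - 1757}{9043} = \left(\left(\frac{208}{27} + 21\right) - 1757\right) \frac{1}{9043} = \left(\frac{775}{27} - 1757\right) \frac{1}{9043} = \left(- \frac{46664}{27}\right) \frac{1}{9043} = - \frac{46664}{244161}$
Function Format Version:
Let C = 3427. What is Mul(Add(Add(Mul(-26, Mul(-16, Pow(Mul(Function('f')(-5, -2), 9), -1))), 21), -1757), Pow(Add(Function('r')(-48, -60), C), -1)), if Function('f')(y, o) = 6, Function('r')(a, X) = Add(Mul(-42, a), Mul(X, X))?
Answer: Rational(-46664, 244161) ≈ -0.19112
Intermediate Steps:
Function('r')(a, X) = Add(Pow(X, 2), Mul(-42, a)) (Function('r')(a, X) = Add(Mul(-42, a), Pow(X, 2)) = Add(Pow(X, 2), Mul(-42, a)))
Mul(Add(Add(Mul(-26, Mul(-16, Pow(Mul(Function('f')(-5, -2), 9), -1))), 21), -1757), Pow(Add(Function('r')(-48, -60), C), -1)) = Mul(Add(Add(Mul(-26, Mul(-16, Pow(Mul(6, 9), -1))), 21), -1757), Pow(Add(Add(Pow(-60, 2), Mul(-42, -48)), 3427), -1)) = Mul(Add(Add(Mul(-26, Mul(-16, Pow(54, -1))), 21), -1757), Pow(Add(Add(3600, 2016), 3427), -1)) = Mul(Add(Add(Mul(-26, Mul(-16, Rational(1, 54))), 21), -1757), Pow(Add(5616, 3427), -1)) = Mul(Add(Add(Mul(-26, Rational(-8, 27)), 21), -1757), Pow(9043, -1)) = Mul(Add(Add(Rational(208, 27), 21), -1757), Rational(1, 9043)) = Mul(Add(Rational(775, 27), -1757), Rational(1, 9043)) = Mul(Rational(-46664, 27), Rational(1, 9043)) = Rational(-46664, 244161)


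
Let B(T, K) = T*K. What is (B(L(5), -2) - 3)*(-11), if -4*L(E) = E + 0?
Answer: 11/2 ≈ 5.5000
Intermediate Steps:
L(E) = -E/4 (L(E) = -(E + 0)/4 = -E/4)
B(T, K) = K*T
(B(L(5), -2) - 3)*(-11) = (-(-1)*5/2 - 3)*(-11) = (-2*(-5/4) - 3)*(-11) = (5/2 - 3)*(-11) = -1/2*(-11) = 11/2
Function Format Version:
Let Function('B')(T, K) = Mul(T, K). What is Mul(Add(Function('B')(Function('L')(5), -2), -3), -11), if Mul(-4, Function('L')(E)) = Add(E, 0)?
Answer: Rational(11, 2) ≈ 5.5000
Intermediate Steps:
Function('L')(E) = Mul(Rational(-1, 4), E) (Function('L')(E) = Mul(Rational(-1, 4), Add(E, 0)) = Mul(Rational(-1, 4), E))
Function('B')(T, K) = Mul(K, T)
Mul(Add(Function('B')(Function('L')(5), -2), -3), -11) = Mul(Add(Mul(-2, Mul(Rational(-1, 4), 5)), -3), -11) = Mul(Add(Mul(-2, Rational(-5, 4)), -3), -11) = Mul(Add(Rational(5, 2), -3), -11) = Mul(Rational(-1, 2), -11) = Rational(11, 2)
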